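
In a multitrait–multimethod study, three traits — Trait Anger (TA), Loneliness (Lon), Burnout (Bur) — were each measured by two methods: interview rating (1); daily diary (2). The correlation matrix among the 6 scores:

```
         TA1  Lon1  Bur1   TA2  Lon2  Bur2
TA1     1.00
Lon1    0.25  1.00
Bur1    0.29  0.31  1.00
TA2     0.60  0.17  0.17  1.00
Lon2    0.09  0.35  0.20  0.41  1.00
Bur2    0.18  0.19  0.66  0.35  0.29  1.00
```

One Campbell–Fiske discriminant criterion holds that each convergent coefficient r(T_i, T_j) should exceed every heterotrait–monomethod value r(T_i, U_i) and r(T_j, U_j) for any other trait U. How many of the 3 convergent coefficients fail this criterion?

1

Each convergent coefficient versus the relevant comparison correlations:
TA (methods 1·2): 0.60 vs {0.25, 0.41, 0.29, 0.35} → pass.
Lon (methods 1·2): 0.35 vs {0.25, 0.41, 0.31, 0.29} → fail.
Bur (methods 1·2): 0.66 vs {0.29, 0.35, 0.31, 0.29} → pass.
1 of 3 fail.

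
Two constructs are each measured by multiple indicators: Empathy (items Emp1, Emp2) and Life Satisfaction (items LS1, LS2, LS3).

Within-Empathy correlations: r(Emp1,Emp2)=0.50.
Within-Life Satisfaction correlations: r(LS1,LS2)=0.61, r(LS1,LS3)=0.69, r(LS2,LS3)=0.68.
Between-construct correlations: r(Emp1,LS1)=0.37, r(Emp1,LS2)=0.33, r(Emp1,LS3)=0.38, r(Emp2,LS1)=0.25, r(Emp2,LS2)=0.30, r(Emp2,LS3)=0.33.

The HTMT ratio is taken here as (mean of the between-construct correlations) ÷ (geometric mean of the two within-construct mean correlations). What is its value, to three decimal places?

0.569

Mean between = 1.96/6 = 0.3267.
Mean within-Emp = 0.50/1 = 0.5000; mean within-LS = 1.98/3 = 0.6600.
Geometric mean = √(0.5000 × 0.6600) = 0.5745.
HTMT = 0.3267 / 0.5745 = 0.569.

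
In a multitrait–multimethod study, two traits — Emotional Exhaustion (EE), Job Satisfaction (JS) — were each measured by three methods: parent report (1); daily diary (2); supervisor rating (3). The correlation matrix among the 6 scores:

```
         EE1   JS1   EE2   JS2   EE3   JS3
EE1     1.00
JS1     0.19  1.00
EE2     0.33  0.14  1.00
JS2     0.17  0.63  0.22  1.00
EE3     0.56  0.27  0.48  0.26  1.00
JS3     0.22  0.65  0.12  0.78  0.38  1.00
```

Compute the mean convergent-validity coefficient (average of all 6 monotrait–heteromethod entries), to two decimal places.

0.57

Convergent values: 0.33, 0.56, 0.48, 0.63, 0.65, 0.78; mean = 3.43/6 = 0.57.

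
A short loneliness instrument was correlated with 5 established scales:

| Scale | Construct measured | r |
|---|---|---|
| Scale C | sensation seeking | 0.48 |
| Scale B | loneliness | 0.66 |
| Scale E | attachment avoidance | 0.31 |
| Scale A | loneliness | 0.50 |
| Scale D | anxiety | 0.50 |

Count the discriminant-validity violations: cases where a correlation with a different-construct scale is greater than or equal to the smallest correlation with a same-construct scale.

1

Convergent (same construct = loneliness): Scale B, Scale A.
Smallest convergent = 0.50. Discriminant values: 0.48, 0.31, 0.50; count ≥ 0.50 → 1.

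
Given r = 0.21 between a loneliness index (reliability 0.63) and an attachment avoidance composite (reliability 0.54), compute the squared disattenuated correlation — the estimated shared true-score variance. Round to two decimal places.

Disattenuated r = 0.21 / √(0.63 × 0.54) = 0.21 / 0.5833 = 0.3600.
Shared true-score variance = 0.3600² = 0.1296 ≈ 0.13.

0.13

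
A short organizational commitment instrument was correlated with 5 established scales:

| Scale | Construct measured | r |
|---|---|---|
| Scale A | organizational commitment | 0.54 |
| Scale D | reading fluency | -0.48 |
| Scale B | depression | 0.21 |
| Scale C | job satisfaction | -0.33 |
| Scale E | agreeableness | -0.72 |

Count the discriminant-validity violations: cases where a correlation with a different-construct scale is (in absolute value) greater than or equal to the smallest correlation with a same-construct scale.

1

Convergent (same construct = organizational commitment): Scale A.
Smallest convergent = 0.54. Discriminant |r|: 0.48, 0.21, 0.33, 0.72; count ≥ 0.54 → 1.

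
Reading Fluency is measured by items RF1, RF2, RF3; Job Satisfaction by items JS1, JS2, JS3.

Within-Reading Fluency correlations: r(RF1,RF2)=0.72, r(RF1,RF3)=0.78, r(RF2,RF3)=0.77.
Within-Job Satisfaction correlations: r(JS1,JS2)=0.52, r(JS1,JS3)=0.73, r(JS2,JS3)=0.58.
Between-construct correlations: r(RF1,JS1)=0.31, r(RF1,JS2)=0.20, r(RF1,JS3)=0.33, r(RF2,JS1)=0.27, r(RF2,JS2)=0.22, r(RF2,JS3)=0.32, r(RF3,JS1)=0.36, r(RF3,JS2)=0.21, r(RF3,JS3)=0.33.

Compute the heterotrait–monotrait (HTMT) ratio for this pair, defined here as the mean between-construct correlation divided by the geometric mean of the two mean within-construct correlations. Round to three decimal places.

0.417

Between-construct mean = 2.55/9 = 0.2833.
Mean within-RF = 2.27/3 = 0.7567; mean within-JS = 1.83/3 = 0.6100.
Geometric mean = √(0.7567 × 0.6100) = 0.6794.
HTMT = 0.2833 / 0.6794 = 0.417.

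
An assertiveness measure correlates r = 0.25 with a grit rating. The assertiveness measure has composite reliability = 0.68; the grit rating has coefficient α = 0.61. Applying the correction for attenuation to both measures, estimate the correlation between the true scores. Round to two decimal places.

0.39

r_true = r_obs / √(r_xx · r_yy) = 0.25 / √(0.68 × 0.61) = 0.25 / √0.4148 = 0.25 / 0.6440 ≈ 0.39.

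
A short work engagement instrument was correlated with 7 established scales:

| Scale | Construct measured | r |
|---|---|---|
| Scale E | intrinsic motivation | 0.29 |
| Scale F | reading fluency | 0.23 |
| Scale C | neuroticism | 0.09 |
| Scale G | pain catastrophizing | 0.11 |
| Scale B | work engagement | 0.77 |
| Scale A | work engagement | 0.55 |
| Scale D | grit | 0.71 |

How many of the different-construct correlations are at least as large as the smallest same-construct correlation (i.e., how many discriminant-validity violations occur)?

Convergent (same construct = work engagement): Scale B, Scale A.
Smallest convergent = 0.55. Discriminant values: 0.29, 0.23, 0.09, 0.11, 0.71; count ≥ 0.55 → 1.

1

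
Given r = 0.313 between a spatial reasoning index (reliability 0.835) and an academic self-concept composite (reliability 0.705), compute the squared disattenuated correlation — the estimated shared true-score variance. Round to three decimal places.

0.166

Disattenuated r = 0.313 / √(0.835 × 0.705) = 0.313 / 0.7673 = 0.4079.
Shared true-score variance = 0.4079² = 0.1664 ≈ 0.166.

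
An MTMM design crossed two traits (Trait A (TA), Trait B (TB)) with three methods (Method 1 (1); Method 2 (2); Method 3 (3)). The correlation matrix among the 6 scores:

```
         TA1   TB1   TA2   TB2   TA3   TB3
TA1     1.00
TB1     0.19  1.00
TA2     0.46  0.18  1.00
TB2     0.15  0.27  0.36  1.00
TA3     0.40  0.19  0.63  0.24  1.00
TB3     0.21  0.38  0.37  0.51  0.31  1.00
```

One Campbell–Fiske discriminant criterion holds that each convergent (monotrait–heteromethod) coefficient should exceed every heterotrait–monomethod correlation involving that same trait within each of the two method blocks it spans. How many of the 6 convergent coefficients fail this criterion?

Convergent coefficients and their comparison sets:
TA (methods 1·2): 0.46 vs {0.19, 0.36} → pass.
TA (methods 1·3): 0.40 vs {0.19, 0.31} → pass.
TA (methods 2·3): 0.63 vs {0.36, 0.31} → pass.
TB (methods 1·2): 0.27 vs {0.19, 0.36} → fail.
TB (methods 1·3): 0.38 vs {0.19, 0.31} → pass.
TB (methods 2·3): 0.51 vs {0.36, 0.31} → pass.
1 of 6 fail.

1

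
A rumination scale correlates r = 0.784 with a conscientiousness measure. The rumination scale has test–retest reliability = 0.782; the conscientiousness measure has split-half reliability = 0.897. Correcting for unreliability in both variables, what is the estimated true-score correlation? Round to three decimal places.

0.936

r_true = r_obs / √(r_xx · r_yy) = 0.784 / √(0.782 × 0.897) = 0.784 / √0.701454 = 0.784 / 0.8375 ≈ 0.936.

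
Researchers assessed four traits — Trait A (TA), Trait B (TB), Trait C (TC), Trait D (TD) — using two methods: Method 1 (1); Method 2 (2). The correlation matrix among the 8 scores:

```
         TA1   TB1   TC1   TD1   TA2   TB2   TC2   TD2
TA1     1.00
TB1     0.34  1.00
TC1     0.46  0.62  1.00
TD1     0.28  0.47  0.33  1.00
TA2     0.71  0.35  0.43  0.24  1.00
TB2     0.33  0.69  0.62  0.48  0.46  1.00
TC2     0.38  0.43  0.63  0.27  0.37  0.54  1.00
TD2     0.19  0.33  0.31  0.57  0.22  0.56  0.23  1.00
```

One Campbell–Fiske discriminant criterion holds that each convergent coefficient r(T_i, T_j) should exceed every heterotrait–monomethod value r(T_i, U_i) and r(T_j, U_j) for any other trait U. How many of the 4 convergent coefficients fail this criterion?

Checking each validity diagonal entry against its comparison values:
TA (methods 1·2): 0.71 vs {0.34, 0.46, 0.46, 0.37, 0.28, 0.22} → pass.
TB (methods 1·2): 0.69 vs {0.34, 0.46, 0.62, 0.54, 0.47, 0.56} → pass.
TC (methods 1·2): 0.63 vs {0.46, 0.37, 0.62, 0.54, 0.33, 0.23} → pass.
TD (methods 1·2): 0.57 vs {0.28, 0.22, 0.47, 0.56, 0.33, 0.23} → pass.
0 of 4 fail.

0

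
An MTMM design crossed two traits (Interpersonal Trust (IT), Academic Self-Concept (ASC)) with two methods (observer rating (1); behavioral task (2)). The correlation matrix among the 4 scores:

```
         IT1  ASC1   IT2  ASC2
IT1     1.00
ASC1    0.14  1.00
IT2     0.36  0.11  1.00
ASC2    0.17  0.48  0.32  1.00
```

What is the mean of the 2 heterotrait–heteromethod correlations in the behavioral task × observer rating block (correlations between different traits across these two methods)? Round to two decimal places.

HTHM values (method 2 × method 1): 0.11, 0.17; mean = 0.28/2 = 0.14.

0.14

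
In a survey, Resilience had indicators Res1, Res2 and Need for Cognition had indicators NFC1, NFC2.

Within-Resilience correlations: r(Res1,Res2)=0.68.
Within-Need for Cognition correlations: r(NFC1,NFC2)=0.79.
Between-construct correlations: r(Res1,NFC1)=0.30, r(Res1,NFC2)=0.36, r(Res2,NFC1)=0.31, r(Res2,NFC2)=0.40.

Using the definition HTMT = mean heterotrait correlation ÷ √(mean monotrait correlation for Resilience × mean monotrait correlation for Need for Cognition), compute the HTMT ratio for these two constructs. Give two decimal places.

Between-construct mean = 1.37/4 = 0.3425.
Mean within-Res = 0.68/1 = 0.6800; mean within-NFC = 0.79/1 = 0.7900.
Geometric mean = √(0.6800 × 0.7900) = 0.7329.
HTMT = 0.3425 / 0.7329 = 0.47.

0.47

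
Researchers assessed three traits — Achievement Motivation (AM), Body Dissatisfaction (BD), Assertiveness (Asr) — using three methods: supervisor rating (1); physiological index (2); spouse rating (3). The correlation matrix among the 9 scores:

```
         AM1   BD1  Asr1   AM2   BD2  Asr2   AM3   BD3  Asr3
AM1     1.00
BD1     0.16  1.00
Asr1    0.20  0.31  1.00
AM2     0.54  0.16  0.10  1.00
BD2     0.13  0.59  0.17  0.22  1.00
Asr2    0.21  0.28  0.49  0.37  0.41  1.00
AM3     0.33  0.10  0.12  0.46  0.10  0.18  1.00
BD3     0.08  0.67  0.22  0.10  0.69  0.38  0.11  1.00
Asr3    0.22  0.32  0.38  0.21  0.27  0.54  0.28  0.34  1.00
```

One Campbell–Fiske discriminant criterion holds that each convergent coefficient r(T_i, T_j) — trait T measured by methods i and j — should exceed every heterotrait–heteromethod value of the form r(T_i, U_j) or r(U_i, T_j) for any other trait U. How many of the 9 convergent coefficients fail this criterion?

Each convergent coefficient versus the relevant comparison correlations:
AM (methods 1·2): 0.54 vs {0.13, 0.16, 0.21, 0.10} → pass.
AM (methods 1·3): 0.33 vs {0.08, 0.10, 0.22, 0.12} → pass.
AM (methods 2·3): 0.46 vs {0.10, 0.10, 0.21, 0.18} → pass.
BD (methods 1·2): 0.59 vs {0.16, 0.13, 0.28, 0.17} → pass.
BD (methods 1·3): 0.67 vs {0.10, 0.08, 0.32, 0.22} → pass.
BD (methods 2·3): 0.69 vs {0.10, 0.10, 0.27, 0.38} → pass.
Asr (methods 1·2): 0.49 vs {0.10, 0.21, 0.17, 0.28} → pass.
Asr (methods 1·3): 0.38 vs {0.12, 0.22, 0.22, 0.32} → pass.
Asr (methods 2·3): 0.54 vs {0.18, 0.21, 0.38, 0.27} → pass.
0 of 9 fail.

0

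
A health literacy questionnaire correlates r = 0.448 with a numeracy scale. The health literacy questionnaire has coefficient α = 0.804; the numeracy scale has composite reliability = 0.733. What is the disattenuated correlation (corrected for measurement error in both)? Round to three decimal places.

0.584

r_true = r_obs / √(r_xx · r_yy) = 0.448 / √(0.804 × 0.733) = 0.448 / √0.589332 = 0.448 / 0.7677 ≈ 0.584.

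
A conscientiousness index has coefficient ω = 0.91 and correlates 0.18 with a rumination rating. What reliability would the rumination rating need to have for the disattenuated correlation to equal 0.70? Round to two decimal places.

r_true = r_obs / √(r_xx · r_yy) ⇒ 0.70 = 0.18 / √(0.91 · r_yy).
√(0.91 · r_yy) = 0.18 / 0.70 = 0.2571; 0.91 · r_yy = 0.0661; r_yy = 0.0661 / 0.91 ≈ 0.07.

0.07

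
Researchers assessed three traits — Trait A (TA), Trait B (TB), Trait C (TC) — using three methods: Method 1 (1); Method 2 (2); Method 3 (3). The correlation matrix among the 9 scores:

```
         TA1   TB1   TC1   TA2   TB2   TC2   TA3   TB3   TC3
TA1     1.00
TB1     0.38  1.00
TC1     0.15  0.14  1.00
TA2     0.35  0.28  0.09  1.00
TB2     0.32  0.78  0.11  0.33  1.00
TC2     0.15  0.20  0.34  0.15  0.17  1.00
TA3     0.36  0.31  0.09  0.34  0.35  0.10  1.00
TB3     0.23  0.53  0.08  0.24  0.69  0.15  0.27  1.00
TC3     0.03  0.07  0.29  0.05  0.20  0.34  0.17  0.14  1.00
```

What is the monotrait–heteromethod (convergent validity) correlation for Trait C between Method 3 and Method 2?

Same trait (TC), different methods: r(TC3, TC2) = 0.34.

0.34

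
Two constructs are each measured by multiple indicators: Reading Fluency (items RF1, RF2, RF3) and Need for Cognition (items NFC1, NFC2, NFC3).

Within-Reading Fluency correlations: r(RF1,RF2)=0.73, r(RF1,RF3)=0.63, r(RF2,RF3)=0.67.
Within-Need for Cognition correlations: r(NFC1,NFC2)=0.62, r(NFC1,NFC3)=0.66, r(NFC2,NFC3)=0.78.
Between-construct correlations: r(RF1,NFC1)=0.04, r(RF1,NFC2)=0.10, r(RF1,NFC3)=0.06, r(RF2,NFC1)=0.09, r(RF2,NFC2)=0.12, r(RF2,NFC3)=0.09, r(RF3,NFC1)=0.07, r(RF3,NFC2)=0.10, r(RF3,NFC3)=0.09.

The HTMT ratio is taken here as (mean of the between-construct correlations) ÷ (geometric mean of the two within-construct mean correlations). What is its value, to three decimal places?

Mean between = 0.76/9 = 0.0844.
Mean within-RF = 2.03/3 = 0.6767; mean within-NFC = 2.06/3 = 0.6867.
Geometric mean = √(0.6767 × 0.6867) = 0.6817.
HTMT = 0.0844 / 0.6817 = 0.124.

0.124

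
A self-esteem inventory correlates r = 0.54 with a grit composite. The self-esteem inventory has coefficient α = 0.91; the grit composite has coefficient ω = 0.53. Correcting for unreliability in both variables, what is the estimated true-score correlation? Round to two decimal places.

r_true = r_obs / √(r_xx · r_yy) = 0.54 / √(0.91 × 0.53) = 0.54 / √0.4823 = 0.54 / 0.6945 ≈ 0.78.

0.78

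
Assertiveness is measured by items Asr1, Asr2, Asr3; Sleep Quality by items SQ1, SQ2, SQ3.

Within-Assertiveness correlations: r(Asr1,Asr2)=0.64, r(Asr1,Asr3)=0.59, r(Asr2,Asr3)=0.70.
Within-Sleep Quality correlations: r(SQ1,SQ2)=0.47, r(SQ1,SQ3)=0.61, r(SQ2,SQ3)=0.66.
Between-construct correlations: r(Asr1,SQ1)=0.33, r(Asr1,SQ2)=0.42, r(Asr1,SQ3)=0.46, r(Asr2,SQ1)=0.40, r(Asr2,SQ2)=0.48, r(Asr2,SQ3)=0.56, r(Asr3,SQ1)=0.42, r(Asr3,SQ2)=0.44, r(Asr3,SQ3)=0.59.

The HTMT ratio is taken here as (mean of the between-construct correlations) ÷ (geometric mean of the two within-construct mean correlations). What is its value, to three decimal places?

0.746

Mean between = 4.10/9 = 0.4556.
Mean within-Asr = 1.93/3 = 0.6433; mean within-SQ = 1.74/3 = 0.5800.
Geometric mean = √(0.6433 × 0.5800) = 0.6108.
HTMT = 0.4556 / 0.6108 = 0.746.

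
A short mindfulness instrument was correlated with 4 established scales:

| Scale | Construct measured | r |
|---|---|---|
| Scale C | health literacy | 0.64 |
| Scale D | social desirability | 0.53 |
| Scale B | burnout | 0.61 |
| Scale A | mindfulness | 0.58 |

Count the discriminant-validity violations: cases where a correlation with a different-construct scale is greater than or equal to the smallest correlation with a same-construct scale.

Convergent (same construct = mindfulness): Scale A.
Smallest convergent = 0.58. Discriminant values: 0.64, 0.53, 0.61; count ≥ 0.58 → 2.

2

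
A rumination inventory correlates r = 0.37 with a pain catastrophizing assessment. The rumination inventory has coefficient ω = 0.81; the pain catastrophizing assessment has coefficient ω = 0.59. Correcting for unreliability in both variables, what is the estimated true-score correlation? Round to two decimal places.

0.54

r_true = r_obs / √(r_xx · r_yy) = 0.37 / √(0.81 × 0.59) = 0.37 / √0.4779 = 0.37 / 0.6913 ≈ 0.54.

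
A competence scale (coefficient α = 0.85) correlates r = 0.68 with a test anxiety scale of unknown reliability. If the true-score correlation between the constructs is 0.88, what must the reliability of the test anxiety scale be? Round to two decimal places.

0.70

r_true = r_obs / √(r_xx · r_yy) ⇒ 0.88 = 0.68 / √(0.85 · r_yy).
√(0.85 · r_yy) = 0.68 / 0.88 = 0.7727; 0.85 · r_yy = 0.5971; r_yy = 0.5971 / 0.85 ≈ 0.70.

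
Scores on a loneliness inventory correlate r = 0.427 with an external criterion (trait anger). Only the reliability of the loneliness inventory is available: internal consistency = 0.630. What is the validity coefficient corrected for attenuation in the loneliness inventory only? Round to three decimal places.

Single correction: r_c = r_obs / √r_xx = 0.427 / √0.630 = 0.427 / 0.7937 ≈ 0.538.

0.538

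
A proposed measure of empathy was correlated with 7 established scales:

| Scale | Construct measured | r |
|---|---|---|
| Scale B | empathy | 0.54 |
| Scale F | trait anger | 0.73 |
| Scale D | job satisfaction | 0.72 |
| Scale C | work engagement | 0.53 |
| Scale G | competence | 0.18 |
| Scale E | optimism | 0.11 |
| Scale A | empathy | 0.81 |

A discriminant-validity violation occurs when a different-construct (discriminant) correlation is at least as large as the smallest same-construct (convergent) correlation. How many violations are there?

2

Convergent (same construct = empathy): Scale B, Scale A.
Smallest convergent = 0.54. Discriminant values: 0.73, 0.72, 0.53, 0.18, 0.11; count ≥ 0.54 → 2.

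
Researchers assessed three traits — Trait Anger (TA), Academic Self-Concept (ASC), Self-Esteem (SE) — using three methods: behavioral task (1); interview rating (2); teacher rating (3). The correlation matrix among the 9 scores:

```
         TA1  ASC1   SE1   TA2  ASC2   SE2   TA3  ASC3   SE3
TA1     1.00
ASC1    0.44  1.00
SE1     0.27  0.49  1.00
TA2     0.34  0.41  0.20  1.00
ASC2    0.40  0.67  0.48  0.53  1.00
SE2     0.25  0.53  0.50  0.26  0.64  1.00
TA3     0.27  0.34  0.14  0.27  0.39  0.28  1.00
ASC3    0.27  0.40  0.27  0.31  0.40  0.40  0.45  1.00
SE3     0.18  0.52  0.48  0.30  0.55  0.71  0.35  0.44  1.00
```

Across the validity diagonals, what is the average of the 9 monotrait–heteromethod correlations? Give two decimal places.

0.45

Convergent values: 0.34, 0.27, 0.27, 0.67, 0.40, 0.40, 0.50, 0.48, 0.71; mean = 4.04/9 = 0.45.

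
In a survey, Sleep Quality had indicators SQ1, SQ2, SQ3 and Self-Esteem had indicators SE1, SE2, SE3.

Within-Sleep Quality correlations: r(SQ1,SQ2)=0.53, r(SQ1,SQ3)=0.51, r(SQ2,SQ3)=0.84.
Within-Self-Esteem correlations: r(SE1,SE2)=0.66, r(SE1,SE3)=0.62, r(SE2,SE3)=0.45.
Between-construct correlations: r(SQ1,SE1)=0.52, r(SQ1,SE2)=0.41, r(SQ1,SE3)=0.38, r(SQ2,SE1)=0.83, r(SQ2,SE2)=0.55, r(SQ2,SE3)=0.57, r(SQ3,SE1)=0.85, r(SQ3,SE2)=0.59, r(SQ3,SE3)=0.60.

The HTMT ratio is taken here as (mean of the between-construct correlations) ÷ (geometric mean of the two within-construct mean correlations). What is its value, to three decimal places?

0.980

Between-construct mean = 5.30/9 = 0.5889.
Mean within-SQ = 1.88/3 = 0.6267; mean within-SE = 1.73/3 = 0.5767.
Geometric mean = √(0.6267 × 0.5767) = 0.6012.
HTMT = 0.5889 / 0.6012 = 0.980.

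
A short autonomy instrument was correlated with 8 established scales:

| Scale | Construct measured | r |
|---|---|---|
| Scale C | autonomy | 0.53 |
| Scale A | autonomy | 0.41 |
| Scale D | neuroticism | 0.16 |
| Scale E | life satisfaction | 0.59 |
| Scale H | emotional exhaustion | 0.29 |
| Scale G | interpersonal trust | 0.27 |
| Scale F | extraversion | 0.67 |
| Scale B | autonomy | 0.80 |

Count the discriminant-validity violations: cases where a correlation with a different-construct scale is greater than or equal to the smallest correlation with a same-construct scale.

Convergent (same construct = autonomy): Scale C, Scale A, Scale B.
Smallest convergent = 0.41. Discriminant values: 0.16, 0.59, 0.29, 0.27, 0.67; count ≥ 0.41 → 2.

2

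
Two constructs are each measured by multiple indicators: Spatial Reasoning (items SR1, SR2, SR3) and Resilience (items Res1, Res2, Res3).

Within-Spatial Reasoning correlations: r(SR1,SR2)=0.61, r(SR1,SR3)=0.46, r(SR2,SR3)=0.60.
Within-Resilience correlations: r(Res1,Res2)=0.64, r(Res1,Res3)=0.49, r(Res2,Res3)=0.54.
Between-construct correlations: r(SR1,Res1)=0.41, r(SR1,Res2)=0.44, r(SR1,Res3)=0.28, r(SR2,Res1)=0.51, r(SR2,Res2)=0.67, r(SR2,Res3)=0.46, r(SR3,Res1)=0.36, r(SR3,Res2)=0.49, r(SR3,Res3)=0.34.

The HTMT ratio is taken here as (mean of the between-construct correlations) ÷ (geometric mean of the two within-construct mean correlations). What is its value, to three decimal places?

0.790

Between-construct mean = 3.96/9 = 0.4400.
Mean within-SR = 1.67/3 = 0.5567; mean within-Res = 1.67/3 = 0.5567.
Geometric mean = √(0.5567 × 0.5567) = 0.5567.
HTMT = 0.4400 / 0.5567 = 0.790.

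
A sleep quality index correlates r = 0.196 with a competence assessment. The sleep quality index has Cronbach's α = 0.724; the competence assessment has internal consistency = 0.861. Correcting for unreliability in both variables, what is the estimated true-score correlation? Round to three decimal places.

r_true = r_obs / √(r_xx · r_yy) = 0.196 / √(0.724 × 0.861) = 0.196 / √0.623364 = 0.196 / 0.7895 ≈ 0.248.

0.248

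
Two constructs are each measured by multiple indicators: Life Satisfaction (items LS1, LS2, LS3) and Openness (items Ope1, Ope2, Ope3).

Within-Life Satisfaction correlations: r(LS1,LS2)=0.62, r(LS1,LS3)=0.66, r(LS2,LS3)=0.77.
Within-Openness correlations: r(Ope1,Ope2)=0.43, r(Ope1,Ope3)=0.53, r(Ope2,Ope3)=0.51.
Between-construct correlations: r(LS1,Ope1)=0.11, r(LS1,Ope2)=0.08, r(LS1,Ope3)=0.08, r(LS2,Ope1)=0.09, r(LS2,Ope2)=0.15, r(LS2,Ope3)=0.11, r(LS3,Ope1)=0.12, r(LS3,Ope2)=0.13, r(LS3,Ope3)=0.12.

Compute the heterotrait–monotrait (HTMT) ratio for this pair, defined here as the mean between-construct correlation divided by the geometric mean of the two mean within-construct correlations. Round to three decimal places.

Mean between = 0.99/9 = 0.1100.
Mean within-LS = 2.05/3 = 0.6833; mean within-Ope = 1.47/3 = 0.4900.
Geometric mean = √(0.6833 × 0.4900) = 0.5786.
HTMT = 0.1100 / 0.5786 = 0.190.

0.190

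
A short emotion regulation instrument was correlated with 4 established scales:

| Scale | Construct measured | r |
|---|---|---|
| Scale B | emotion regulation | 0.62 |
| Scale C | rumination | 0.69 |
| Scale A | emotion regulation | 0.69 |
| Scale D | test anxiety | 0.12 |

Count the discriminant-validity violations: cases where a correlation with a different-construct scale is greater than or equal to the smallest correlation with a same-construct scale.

Convergent (same construct = emotion regulation): Scale B, Scale A.
Smallest convergent = 0.62. Discriminant values: 0.69, 0.12; count ≥ 0.62 → 1.

1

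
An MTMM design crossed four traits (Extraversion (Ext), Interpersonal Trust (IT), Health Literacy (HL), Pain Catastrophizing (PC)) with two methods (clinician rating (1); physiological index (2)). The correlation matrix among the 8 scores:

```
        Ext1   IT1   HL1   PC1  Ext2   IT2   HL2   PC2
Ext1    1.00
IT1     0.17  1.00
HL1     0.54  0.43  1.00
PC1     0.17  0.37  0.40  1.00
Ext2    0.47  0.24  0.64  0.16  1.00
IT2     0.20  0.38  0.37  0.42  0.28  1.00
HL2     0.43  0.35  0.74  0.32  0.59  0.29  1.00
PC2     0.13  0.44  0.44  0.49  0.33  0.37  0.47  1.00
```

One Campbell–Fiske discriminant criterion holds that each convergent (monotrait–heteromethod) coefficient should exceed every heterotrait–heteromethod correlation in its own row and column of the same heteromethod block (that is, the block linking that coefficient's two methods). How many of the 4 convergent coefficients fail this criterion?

Each convergent coefficient versus the relevant comparison correlations:
Ext (methods 1·2): 0.47 vs {0.20, 0.24, 0.43, 0.64, 0.13, 0.16} → fail.
IT (methods 1·2): 0.38 vs {0.24, 0.20, 0.35, 0.37, 0.44, 0.42} → fail.
HL (methods 1·2): 0.74 vs {0.64, 0.43, 0.37, 0.35, 0.44, 0.32} → pass.
PC (methods 1·2): 0.49 vs {0.16, 0.13, 0.42, 0.44, 0.32, 0.44} → pass.
2 of 4 fail.

2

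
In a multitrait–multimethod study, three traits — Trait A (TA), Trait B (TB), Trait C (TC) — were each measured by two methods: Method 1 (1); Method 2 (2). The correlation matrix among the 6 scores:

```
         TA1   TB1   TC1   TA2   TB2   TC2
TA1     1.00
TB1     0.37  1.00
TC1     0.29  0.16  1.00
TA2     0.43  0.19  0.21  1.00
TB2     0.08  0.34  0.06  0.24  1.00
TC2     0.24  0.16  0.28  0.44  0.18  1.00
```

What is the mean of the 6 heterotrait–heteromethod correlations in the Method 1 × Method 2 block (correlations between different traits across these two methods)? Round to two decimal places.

0.16

HTHM values (method 1 × method 2): 0.08, 0.24, 0.19, 0.16, 0.21, 0.06; mean = 0.94/6 = 0.16.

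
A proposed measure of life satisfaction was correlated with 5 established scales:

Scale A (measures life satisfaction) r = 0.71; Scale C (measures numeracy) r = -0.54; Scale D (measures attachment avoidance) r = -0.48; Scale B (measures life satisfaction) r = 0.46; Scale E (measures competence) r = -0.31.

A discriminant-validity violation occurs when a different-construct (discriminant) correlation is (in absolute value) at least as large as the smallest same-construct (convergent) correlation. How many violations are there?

Convergent (same construct = life satisfaction): Scale A, Scale B.
Smallest convergent = 0.46. Discriminant |r|: 0.54, 0.48, 0.31; count ≥ 0.46 → 2.

2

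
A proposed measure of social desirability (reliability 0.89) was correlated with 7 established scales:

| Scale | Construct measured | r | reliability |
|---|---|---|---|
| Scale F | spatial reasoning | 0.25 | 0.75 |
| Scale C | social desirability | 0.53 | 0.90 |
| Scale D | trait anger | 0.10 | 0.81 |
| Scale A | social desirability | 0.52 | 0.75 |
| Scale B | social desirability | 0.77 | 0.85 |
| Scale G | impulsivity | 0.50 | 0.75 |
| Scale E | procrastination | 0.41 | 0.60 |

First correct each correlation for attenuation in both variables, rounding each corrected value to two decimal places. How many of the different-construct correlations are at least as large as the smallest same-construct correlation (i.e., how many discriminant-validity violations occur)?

1

Disattenuated r (r / √(r_scale · r_new)):
  Scale F (disc): 0.25 / √(0.75·0.89) = 0.31
  Scale C (conv): 0.53 / √(0.90·0.89) = 0.59
  Scale D (disc): 0.10 / √(0.81·0.89) = 0.12
  Scale A (conv): 0.52 / √(0.75·0.89) = 0.64
  Scale B (conv): 0.77 / √(0.85·0.89) = 0.89
  Scale G (disc): 0.50 / √(0.75·0.89) = 0.61
  Scale E (disc): 0.41 / √(0.60·0.89) = 0.56
Smallest convergent = 0.59. Discriminant values: 0.31, 0.12, 0.61, 0.56; count ≥ 0.59 → 1.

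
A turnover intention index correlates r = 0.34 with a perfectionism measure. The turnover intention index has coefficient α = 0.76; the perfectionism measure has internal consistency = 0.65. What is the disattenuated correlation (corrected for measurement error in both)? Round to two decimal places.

0.48

r_true = r_obs / √(r_xx · r_yy) = 0.34 / √(0.76 × 0.65) = 0.34 / √0.4940 = 0.34 / 0.7029 ≈ 0.48.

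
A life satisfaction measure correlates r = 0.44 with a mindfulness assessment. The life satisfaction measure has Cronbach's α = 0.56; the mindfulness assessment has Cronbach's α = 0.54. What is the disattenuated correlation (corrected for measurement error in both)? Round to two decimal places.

0.80

r_true = r_obs / √(r_xx · r_yy) = 0.44 / √(0.56 × 0.54) = 0.44 / √0.3024 = 0.44 / 0.5499 ≈ 0.80.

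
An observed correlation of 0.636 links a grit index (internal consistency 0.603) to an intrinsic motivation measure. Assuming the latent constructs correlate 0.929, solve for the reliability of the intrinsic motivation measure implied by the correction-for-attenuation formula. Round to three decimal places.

0.777

r_true = r_obs / √(r_xx · r_yy) ⇒ 0.929 = 0.636 / √(0.603 · r_yy).
√(0.603 · r_yy) = 0.636 / 0.929 = 0.6846; 0.603 · r_yy = 0.4687; r_yy = 0.4687 / 0.603 ≈ 0.777.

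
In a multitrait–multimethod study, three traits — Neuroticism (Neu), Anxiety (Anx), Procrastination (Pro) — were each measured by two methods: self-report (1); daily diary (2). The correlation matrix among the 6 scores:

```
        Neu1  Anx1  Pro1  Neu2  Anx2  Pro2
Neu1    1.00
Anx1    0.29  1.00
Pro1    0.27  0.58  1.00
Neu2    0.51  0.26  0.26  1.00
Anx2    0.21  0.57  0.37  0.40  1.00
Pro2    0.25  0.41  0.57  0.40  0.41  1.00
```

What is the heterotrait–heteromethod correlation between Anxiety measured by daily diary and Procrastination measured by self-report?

0.37

Different traits and methods: r(Anx2, Pro1) = 0.37.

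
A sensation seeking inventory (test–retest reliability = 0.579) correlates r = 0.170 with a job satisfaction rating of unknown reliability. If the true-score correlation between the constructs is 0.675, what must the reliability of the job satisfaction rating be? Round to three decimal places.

0.110

r_true = r_obs / √(r_xx · r_yy) ⇒ 0.675 = 0.170 / √(0.579 · r_yy).
√(0.579 · r_yy) = 0.170 / 0.675 = 0.2519; 0.579 · r_yy = 0.0635; r_yy = 0.0635 / 0.579 ≈ 0.110.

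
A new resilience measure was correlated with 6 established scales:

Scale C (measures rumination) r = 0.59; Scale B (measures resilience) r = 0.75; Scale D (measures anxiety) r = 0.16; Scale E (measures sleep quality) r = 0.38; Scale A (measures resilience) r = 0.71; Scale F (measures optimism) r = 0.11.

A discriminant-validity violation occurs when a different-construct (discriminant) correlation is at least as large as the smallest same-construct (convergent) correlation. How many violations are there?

0

Convergent (same construct = resilience): Scale B, Scale A.
Smallest convergent = 0.71. Discriminant values: 0.59, 0.16, 0.38, 0.11; count ≥ 0.71 → 0.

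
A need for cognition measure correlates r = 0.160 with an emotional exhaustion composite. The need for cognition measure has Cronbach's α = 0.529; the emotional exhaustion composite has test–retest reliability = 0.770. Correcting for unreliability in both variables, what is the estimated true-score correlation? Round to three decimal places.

0.251

r_true = r_obs / √(r_xx · r_yy) = 0.160 / √(0.529 × 0.770) = 0.160 / √0.407330 = 0.160 / 0.6382 ≈ 0.251.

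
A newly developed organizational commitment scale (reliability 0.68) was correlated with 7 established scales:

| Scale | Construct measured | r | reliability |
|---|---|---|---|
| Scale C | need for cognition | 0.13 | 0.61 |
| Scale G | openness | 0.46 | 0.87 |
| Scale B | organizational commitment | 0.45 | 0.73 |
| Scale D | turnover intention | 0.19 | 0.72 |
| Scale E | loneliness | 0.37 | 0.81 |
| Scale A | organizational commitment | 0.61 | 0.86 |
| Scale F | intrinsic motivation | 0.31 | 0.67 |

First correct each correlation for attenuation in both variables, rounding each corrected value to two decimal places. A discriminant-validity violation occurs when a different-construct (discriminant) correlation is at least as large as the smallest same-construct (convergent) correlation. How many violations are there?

Disattenuated r (r / √(r_scale · r_new)):
  Scale C (disc): 0.13 / √(0.61·0.68) = 0.20
  Scale G (disc): 0.46 / √(0.87·0.68) = 0.60
  Scale B (conv): 0.45 / √(0.73·0.68) = 0.64
  Scale D (disc): 0.19 / √(0.72·0.68) = 0.27
  Scale E (disc): 0.37 / √(0.81·0.68) = 0.50
  Scale A (conv): 0.61 / √(0.86·0.68) = 0.80
  Scale F (disc): 0.31 / √(0.67·0.68) = 0.46
Smallest convergent = 0.64. Discriminant values: 0.20, 0.60, 0.27, 0.50, 0.46; count ≥ 0.64 → 0.

0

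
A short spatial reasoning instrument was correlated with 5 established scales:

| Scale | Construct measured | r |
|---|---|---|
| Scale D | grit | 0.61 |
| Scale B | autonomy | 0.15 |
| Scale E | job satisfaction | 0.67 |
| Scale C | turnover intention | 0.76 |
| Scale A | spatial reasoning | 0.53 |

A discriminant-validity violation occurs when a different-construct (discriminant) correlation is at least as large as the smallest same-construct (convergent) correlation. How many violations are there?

Convergent (same construct = spatial reasoning): Scale A.
Smallest convergent = 0.53. Discriminant values: 0.61, 0.15, 0.67, 0.76; count ≥ 0.53 → 3.

3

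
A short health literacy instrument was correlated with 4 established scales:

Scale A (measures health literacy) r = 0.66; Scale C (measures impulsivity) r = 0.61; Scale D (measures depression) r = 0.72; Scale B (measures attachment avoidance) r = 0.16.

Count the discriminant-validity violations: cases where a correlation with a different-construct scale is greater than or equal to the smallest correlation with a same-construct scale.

1

Convergent (same construct = health literacy): Scale A.
Smallest convergent = 0.66. Discriminant values: 0.61, 0.72, 0.16; count ≥ 0.66 → 1.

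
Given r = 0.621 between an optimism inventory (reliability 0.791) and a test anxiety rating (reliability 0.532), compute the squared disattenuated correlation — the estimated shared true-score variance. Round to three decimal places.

Disattenuated r = 0.621 / √(0.791 × 0.532) = 0.621 / 0.6487 = 0.9573.
Shared true-score variance = 0.9573² = 0.9164 ≈ 0.916.

0.916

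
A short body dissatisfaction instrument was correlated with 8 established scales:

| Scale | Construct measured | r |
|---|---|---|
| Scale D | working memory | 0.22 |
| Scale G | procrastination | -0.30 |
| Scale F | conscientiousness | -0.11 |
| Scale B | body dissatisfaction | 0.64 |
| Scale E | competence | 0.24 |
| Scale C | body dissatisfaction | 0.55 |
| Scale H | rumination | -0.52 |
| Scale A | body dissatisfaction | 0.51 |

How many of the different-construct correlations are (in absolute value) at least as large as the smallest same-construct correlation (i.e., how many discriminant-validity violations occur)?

1

Convergent (same construct = body dissatisfaction): Scale B, Scale C, Scale A.
Smallest convergent = 0.51. Discriminant |r|: 0.22, 0.30, 0.11, 0.24, 0.52; count ≥ 0.51 → 1.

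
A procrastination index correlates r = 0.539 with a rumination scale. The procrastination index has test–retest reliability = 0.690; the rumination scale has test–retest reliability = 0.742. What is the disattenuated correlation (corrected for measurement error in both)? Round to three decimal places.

r_true = r_obs / √(r_xx · r_yy) = 0.539 / √(0.690 × 0.742) = 0.539 / √0.511980 = 0.539 / 0.7155 ≈ 0.753.

0.753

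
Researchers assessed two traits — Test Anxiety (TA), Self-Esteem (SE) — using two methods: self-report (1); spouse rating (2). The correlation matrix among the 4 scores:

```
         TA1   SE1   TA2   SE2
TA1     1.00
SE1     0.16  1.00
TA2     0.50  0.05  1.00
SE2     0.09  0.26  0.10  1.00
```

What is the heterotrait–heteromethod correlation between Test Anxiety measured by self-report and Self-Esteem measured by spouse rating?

Different traits and methods: r(TA1, SE2) = 0.09.

0.09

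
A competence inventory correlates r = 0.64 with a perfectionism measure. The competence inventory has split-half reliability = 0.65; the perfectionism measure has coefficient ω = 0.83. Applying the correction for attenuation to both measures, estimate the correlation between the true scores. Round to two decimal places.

r_true = r_obs / √(r_xx · r_yy) = 0.64 / √(0.65 × 0.83) = 0.64 / √0.5395 = 0.64 / 0.7345 ≈ 0.87.

0.87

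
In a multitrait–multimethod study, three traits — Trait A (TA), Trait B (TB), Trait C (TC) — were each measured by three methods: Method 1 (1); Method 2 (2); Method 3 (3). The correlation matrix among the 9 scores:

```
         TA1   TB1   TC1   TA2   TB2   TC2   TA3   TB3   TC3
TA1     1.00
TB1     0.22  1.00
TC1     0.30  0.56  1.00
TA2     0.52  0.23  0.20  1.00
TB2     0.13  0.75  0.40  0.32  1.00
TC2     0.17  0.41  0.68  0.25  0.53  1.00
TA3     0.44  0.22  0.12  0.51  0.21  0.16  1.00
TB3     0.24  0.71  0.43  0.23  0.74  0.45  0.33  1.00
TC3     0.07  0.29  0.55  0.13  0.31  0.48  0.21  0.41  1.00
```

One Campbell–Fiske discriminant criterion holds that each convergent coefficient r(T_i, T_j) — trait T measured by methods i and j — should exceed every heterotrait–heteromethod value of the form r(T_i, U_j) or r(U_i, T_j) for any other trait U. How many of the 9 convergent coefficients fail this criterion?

Checking each validity diagonal entry against its comparison values:
TA (methods 1·2): 0.52 vs {0.13, 0.23, 0.17, 0.20} → pass.
TA (methods 1·3): 0.44 vs {0.24, 0.22, 0.07, 0.12} → pass.
TA (methods 2·3): 0.51 vs {0.23, 0.21, 0.13, 0.16} → pass.
TB (methods 1·2): 0.75 vs {0.23, 0.13, 0.41, 0.40} → pass.
TB (methods 1·3): 0.71 vs {0.22, 0.24, 0.29, 0.43} → pass.
TB (methods 2·3): 0.74 vs {0.21, 0.23, 0.31, 0.45} → pass.
TC (methods 1·2): 0.68 vs {0.20, 0.17, 0.40, 0.41} → pass.
TC (methods 1·3): 0.55 vs {0.12, 0.07, 0.43, 0.29} → pass.
TC (methods 2·3): 0.48 vs {0.16, 0.13, 0.45, 0.31} → pass.
0 of 9 fail.

0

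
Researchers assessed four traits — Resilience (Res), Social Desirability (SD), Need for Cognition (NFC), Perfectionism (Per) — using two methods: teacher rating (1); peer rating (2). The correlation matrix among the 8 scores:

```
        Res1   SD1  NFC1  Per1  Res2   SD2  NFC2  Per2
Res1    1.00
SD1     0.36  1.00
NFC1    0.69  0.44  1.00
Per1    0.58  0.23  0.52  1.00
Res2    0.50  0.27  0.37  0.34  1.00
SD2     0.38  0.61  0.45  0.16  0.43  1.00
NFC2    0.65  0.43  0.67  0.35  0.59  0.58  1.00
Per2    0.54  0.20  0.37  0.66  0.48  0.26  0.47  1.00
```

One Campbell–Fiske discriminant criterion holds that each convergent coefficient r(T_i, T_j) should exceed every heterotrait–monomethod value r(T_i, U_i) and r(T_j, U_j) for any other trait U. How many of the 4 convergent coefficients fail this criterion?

Checking each validity diagonal entry against its comparison values:
Res (methods 1·2): 0.50 vs {0.36, 0.43, 0.69, 0.59, 0.58, 0.48} → fail.
SD (methods 1·2): 0.61 vs {0.36, 0.43, 0.44, 0.58, 0.23, 0.26} → pass.
NFC (methods 1·2): 0.67 vs {0.69, 0.59, 0.44, 0.58, 0.52, 0.47} → fail.
Per (methods 1·2): 0.66 vs {0.58, 0.48, 0.23, 0.26, 0.52, 0.47} → pass.
2 of 4 fail.

2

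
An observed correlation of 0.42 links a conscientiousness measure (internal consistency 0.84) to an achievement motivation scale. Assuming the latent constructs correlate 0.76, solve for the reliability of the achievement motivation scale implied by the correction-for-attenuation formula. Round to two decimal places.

r_true = r_obs / √(r_xx · r_yy) ⇒ 0.76 = 0.42 / √(0.84 · r_yy).
√(0.84 · r_yy) = 0.42 / 0.76 = 0.5526; 0.84 · r_yy = 0.3054; r_yy = 0.3054 / 0.84 ≈ 0.36.

0.36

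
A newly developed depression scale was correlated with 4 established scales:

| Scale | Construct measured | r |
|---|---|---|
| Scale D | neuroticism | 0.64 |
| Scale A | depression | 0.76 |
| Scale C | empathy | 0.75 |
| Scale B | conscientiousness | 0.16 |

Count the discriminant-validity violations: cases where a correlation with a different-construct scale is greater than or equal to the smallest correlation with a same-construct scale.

0

Convergent (same construct = depression): Scale A.
Smallest convergent = 0.76. Discriminant values: 0.64, 0.75, 0.16; count ≥ 0.76 → 0.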